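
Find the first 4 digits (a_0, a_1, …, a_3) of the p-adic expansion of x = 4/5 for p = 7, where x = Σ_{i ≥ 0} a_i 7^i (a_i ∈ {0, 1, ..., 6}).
(a_0, …, a_3) = (5, 5, 2, 1)

v_7(4/5) = 0 (numerator and denominator both coprime to 7), so x ∈ ℤ_7^×. Compute digits iteratively via a_i = x_i mod 7, x_{i+1} = (x_i − a_i)/7, with x_0 = x:
  x_0 = 4/5;  a_0 = 5;  x_1 = (x_0 − 5)/7 = -3/5
  x_1 = -3/5;  a_1 = 5;  x_2 = (x_1 − 5)/7 = -4/5
  x_2 = -4/5;  a_2 = 2;  x_3 = (x_2 − 2)/7 = -2/5
  x_3 = -2/5;  a_3 = 1;  x_4 = (x_3 − 1)/7 = -1/5
Digits: (5, 5, 2, 1).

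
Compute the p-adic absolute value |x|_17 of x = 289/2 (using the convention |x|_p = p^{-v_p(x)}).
|289/2|_17 = 1/289

Step 1 — compute v_17(x) by factoring powers of 17 out of the numerator and denominator: v_17(289/2) = 2. Step 2 — apply |x|_p = p^{-v_p(x)} = 17^{-2} = 1/289.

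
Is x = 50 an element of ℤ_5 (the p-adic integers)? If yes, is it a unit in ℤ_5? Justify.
x ∈ ℤ_5 but not a unit; v_5(x) = 2 > 0

ℤ_5 = {x ∈ ℚ_5 : v_5(x) ≥ 0} and ℤ_5^× = {x ∈ ℤ_5 : v_5(x) = 0}. Here v_5(50) = v_5(num) − v_5(den) = 2; compare against these criteria.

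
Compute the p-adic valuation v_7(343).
v_7(343) = 3

v_7(n) is the largest exponent k such that 7^k divides n. Factor out: 343 = 7^3 · 1. (Sign doesn't affect v_p.) So v_7(343) = 3.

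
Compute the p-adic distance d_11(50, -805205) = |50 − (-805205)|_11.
d_11(50, -805205) = 1/161051

Step 1 — x − y = 50 − (-805205) = 805255. Step 2 — v_11(805255) = 5 (factor: 805255 = (11^5 · 5); the sign does not affect v_p). Step 3 — |x − y|_11 = 11^{-5} = 1/161051.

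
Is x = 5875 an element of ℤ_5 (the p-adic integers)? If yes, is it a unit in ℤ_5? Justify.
x ∈ ℤ_5 but not a unit; v_5(x) = 3 > 0

ℤ_5 = {x ∈ ℚ_5 : v_5(x) ≥ 0} and ℤ_5^× = {x ∈ ℤ_5 : v_5(x) = 0}. Here v_5(5875) = v_5(num) − v_5(den) = 3; compare against these criteria.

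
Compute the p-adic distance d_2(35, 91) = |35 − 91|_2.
d_2(35, 91) = 1/8

Step 1 — x − y = 35 − 91 = -56. Step 2 — v_2(-56) = 3 (factor: -56 = −(2^3 · 7); the sign does not affect v_p). Step 3 — |x − y|_2 = 2^{-3} = 1/8.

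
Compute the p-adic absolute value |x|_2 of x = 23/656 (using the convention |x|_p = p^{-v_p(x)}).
|23/656|_2 = 16

Step 1 — compute v_2(x) by factoring powers of 2 out of the numerator and denominator: v_2(23/656) = -4. Step 2 — apply |x|_p = p^{-v_p(x)} = 2^{4} = 16.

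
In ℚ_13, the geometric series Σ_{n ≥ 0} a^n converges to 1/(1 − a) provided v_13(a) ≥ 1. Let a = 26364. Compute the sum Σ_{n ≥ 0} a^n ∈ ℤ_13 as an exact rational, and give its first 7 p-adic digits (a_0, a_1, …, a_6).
Σ a^n = 1/(1 − a) = -1/26363;  first 7 digits = (1, 0, 0, 12, 0, 0, 1)

v_13(a) = 3 ≥ 1, so the series converges in ℤ_13 to 1/(1 − a) = 1/(1 − 26364) = -1/26363. Expand this rational in ℤ_13: compute digits iteratively via d_i = x_i mod 13, x_{i+1} = (x_i − d_i)/13. The first 7 digits are (1, 0, 0, 12, 0, 0, 1).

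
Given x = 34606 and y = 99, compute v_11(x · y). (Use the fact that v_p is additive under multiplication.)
v_11(3425994) = 4

v_p(x) = 3 (factor: 34606 = 11^3 · 26); v_p(y) = 1 (factor: 99 = 11^1 · 9). Additivity: v_p(xy) = v_p(x) + v_p(y) = 3 + 1 = 4. (Direct check: xy = 3425994 = 11^4 · (234).)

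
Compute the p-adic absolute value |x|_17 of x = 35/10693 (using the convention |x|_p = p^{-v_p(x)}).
|35/10693|_17 = 289

Step 1 — compute v_17(x) by factoring powers of 17 out of the numerator and denominator: v_17(35/10693) = -2. Step 2 — apply |x|_p = p^{-v_p(x)} = 17^{2} = 289.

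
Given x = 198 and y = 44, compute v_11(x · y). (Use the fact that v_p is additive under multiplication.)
v_11(8712) = 2

v_p(x) = 1 (factor: 198 = 11^1 · 18); v_p(y) = 1 (factor: 44 = 11^1 · 4). Additivity: v_p(xy) = v_p(x) + v_p(y) = 1 + 1 = 2. (Direct check: xy = 8712 = 11^2 · (72).)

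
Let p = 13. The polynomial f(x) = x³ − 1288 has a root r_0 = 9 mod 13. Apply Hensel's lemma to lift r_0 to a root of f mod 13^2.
r_1 = 165 (mod 169)

Hensel: r_{i+1} = r_i − f(r_i)/f′(r_i) mod 13^{i+2}, where f′(x) = 3x². Iterate:
  r_0 = 9 (mod 13)
  r_1 = 165 (mod 169)
Final: r = 165 with f(r) ≡ 0 mod 13^2.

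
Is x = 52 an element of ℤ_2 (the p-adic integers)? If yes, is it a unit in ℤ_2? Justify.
x ∈ ℤ_2 but not a unit; v_2(x) = 2 > 0

ℤ_2 = {x ∈ ℚ_2 : v_2(x) ≥ 0} and ℤ_2^× = {x ∈ ℤ_2 : v_2(x) = 0}. Here v_2(52) = v_2(num) − v_2(den) = 2; compare against these criteria.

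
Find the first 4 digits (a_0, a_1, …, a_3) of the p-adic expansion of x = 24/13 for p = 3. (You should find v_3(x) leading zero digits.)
(a_0, …, a_3) = (0, 2, 0, 1)

v_3(24/13) = 1, so a_0 = ... = a_0 = 0. Factor out: x = 3^1 · u with u = 8/13 a unit in ℤ_3. Expand u iteratively via a_{v+i} = u_i mod 3, u_{i+1} = (u_i − a_{v+i})/3:
  u_0 = 8/13;  a_1 = 2;  u_1 = (u_0 − 2)/3 = -6/13
  u_1 = -6/13;  a_2 = 0;  u_2 = (u_1 − 0)/3 = -2/13
  u_2 = -2/13;  a_3 = 1;  u_3 = (u_2 − 1)/3 = -5/13
Digits: (0, 2, 0, 1).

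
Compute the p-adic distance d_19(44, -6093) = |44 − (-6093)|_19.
d_19(44, -6093) = 1/361

Step 1 — x − y = 44 − (-6093) = 6137. Step 2 — v_19(6137) = 2 (factor: 6137 = (19^2 · 17); the sign does not affect v_p). Step 3 — |x − y|_19 = 19^{-2} = 1/361.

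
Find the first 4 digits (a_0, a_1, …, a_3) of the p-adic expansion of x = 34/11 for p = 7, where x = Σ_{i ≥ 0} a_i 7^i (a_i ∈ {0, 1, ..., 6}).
(a_0, …, a_3) = (5, 1, 3, 4)

v_7(34/11) = 0 (numerator and denominator both coprime to 7), so x ∈ ℤ_7^×. Compute digits iteratively via a_i = x_i mod 7, x_{i+1} = (x_i − a_i)/7, with x_0 = x:
  x_0 = 34/11;  a_0 = 5;  x_1 = (x_0 − 5)/7 = -3/11
  x_1 = -3/11;  a_1 = 1;  x_2 = (x_1 − 1)/7 = -2/11
  x_2 = -2/11;  a_2 = 3;  x_3 = (x_2 − 3)/7 = -5/11
  x_3 = -5/11;  a_3 = 4;  x_4 = (x_3 − 4)/7 = -7/11
Digits: (5, 1, 3, 4).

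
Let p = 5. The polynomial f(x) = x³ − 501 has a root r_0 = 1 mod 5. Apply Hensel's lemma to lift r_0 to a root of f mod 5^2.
r_1 = 1 (mod 25)

Hensel: r_{i+1} = r_i − f(r_i)/f′(r_i) mod 5^{i+2}, where f′(x) = 3x². Iterate:
  r_0 = 1 (mod 5)
  r_1 = 1 (mod 25)
Final: r = 1 with f(r) ≡ 0 mod 5^2.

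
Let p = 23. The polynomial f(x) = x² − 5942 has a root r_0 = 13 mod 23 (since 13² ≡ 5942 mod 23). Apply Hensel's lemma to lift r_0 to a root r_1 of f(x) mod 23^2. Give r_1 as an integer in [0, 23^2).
r_1 = 174 (mod 529)

Hensel's recurrence: r_{i+1} = r_i − f(r_i)·(f′(r_i))^{-1} mod 23^{i+2}, with f′(x) = 2x. Iterate:
  r_0 = 13 (mod 23)
  r_1 = 174 (mod 529)
Final: r_1 = 174, and one checks f(r_1) ≡ 0 mod 23^2.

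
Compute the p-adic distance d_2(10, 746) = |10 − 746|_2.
d_2(10, 746) = 1/32

Step 1 — x − y = 10 − 746 = -736. Step 2 — v_2(-736) = 5 (factor: -736 = −(2^5 · 23); the sign does not affect v_p). Step 3 — |x − y|_2 = 2^{-5} = 1/32.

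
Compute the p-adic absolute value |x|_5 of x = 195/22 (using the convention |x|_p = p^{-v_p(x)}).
|195/22|_5 = 1/5

Step 1 — compute v_5(x) by factoring powers of 5 out of the numerator and denominator: v_5(195/22) = 1. Step 2 — apply |x|_p = p^{-v_p(x)} = 5^{-1} = 1/5.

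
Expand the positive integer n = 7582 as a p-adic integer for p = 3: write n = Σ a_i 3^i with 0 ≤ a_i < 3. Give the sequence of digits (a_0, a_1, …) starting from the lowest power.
(a_0, a_1, …) = (1, 1, 2, 1, 0, 1, 1, 0, 1)

Repeated division by 3 gives the digits low-to-high: 7582 = 1 + 1·3^1 + 2·3^2 + 1·3^3 + 1·3^5 + 1·3^6 + 1·3^8. Digit sequence: (1, 1, 2, 1, 0, 1, 1, 0, 1).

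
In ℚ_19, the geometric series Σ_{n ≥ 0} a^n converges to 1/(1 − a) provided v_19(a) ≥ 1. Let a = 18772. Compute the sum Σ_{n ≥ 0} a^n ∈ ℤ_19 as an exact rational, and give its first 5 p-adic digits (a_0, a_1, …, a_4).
Σ a^n = 1/(1 − a) = -1/18771;  first 5 digits = (1, 0, 14, 2, 6)

v_19(a) = 2 ≥ 1, so the series converges in ℤ_19 to 1/(1 − a) = 1/(1 − 18772) = -1/18771. Expand this rational in ℤ_19: compute digits iteratively via d_i = x_i mod 19, x_{i+1} = (x_i − d_i)/19. The first 5 digits are (1, 0, 14, 2, 6).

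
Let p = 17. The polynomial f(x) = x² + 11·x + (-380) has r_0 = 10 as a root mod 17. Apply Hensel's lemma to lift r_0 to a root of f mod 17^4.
r_3 = 22399 (mod 83521)

Hensel: r_{i+1} = r_i − f(r_i)·(f′(r_i))^{-1} mod 17^{i+2}, f′(x) = 2x + 11. Iterate:
  r_0 = 10 (mod 17)
  r_1 = 146 (mod 289)
  r_2 = 2747 (mod 4913)
  r_3 = 22399 (mod 83521)
Final: r = 22399 satisfies f(r) ≡ 0 mod 17^4.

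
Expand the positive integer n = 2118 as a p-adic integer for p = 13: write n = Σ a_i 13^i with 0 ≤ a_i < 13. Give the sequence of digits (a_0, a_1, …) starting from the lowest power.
(a_0, a_1, …) = (12, 6, 12)

Repeated division by 13 gives the digits low-to-high: 2118 = 12 + 6·13^1 + 12·13^2. Digit sequence: (12, 6, 12).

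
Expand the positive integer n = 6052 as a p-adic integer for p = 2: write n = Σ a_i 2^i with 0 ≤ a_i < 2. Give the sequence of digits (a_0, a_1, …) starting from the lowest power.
(a_0, a_1, …) = (0, 0, 1, 0, 0, 1, 0, 1, 1, 1, 1, 0, 1)

Repeated division by 2 gives the digits low-to-high: 6052 = 1·2^2 + 1·2^5 + 1·2^7 + 1·2^8 + 1·2^9 + 1·2^10 + 1·2^12. Digit sequence: (0, 0, 1, 0, 0, 1, 0, 1, 1, 1, 1, 0, 1).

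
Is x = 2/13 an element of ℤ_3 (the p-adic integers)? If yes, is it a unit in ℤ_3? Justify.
x ∈ ℤ_3^× (unit); v_3(x) = 0

ℤ_3 = {x ∈ ℚ_3 : v_3(x) ≥ 0} and ℤ_3^× = {x ∈ ℤ_3 : v_3(x) = 0}. Here v_3(2/13) = v_3(num) − v_3(den) = 0; compare against these criteria.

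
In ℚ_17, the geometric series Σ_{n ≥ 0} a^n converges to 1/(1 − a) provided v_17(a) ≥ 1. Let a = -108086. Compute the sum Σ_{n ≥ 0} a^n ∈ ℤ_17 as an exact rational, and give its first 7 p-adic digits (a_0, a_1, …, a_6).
Σ a^n = 1/(1 − a) = 1/108087;  first 7 digits = (1, 0, 0, 12, 15, 16, 7)

v_17(a) = 3 ≥ 1, so the series converges in ℤ_17 to 1/(1 − a) = 1/(1 − (-108086)) = 1/108087. Expand this rational in ℤ_17: compute digits iteratively via d_i = x_i mod 17, x_{i+1} = (x_i − d_i)/17. The first 7 digits are (1, 0, 0, 12, 15, 16, 7).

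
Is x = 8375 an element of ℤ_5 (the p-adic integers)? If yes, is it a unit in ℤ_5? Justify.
x ∈ ℤ_5 but not a unit; v_5(x) = 3 > 0

ℤ_5 = {x ∈ ℚ_5 : v_5(x) ≥ 0} and ℤ_5^× = {x ∈ ℤ_5 : v_5(x) = 0}. Here v_5(8375) = v_5(num) − v_5(den) = 3; compare against these criteria.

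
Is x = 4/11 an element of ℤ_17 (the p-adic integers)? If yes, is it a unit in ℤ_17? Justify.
x ∈ ℤ_17^× (unit); v_17(x) = 0

ℤ_17 = {x ∈ ℚ_17 : v_17(x) ≥ 0} and ℤ_17^× = {x ∈ ℤ_17 : v_17(x) = 0}. Here v_17(4/11) = v_17(num) − v_17(den) = 0; compare against these criteria.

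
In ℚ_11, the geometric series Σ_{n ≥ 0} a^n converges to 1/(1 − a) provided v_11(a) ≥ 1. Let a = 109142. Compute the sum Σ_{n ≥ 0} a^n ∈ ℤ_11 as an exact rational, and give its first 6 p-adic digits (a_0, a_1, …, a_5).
Σ a^n = 1/(1 − a) = -1/109141;  first 6 digits = (1, 0, 0, 5, 7, 0)

v_11(a) = 3 ≥ 1, so the series converges in ℤ_11 to 1/(1 − a) = 1/(1 − 109142) = -1/109141. Expand this rational in ℤ_11: compute digits iteratively via d_i = x_i mod 11, x_{i+1} = (x_i − d_i)/11. The first 6 digits are (1, 0, 0, 5, 7, 0).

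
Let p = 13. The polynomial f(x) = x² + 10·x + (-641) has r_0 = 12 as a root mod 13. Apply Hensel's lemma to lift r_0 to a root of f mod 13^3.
r_2 = 714 (mod 2197)

Hensel: r_{i+1} = r_i − f(r_i)·(f′(r_i))^{-1} mod 13^{i+2}, f′(x) = 2x + 10. Iterate:
  r_0 = 12 (mod 13)
  r_1 = 38 (mod 169)
  r_2 = 714 (mod 2197)
Final: r = 714 satisfies f(r) ≡ 0 mod 13^3.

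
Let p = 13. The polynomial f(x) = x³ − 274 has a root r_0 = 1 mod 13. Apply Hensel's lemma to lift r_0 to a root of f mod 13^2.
r_1 = 92 (mod 169)

Hensel: r_{i+1} = r_i − f(r_i)/f′(r_i) mod 13^{i+2}, where f′(x) = 3x². Iterate:
  r_0 = 1 (mod 13)
  r_1 = 92 (mod 169)
Final: r = 92 with f(r) ≡ 0 mod 13^2.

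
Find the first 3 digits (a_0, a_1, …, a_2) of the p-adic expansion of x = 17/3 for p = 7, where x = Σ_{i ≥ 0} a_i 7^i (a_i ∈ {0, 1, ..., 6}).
(a_0, …, a_2) = (1, 3, 2)

v_7(17/3) = 0 (numerator and denominator both coprime to 7), so x ∈ ℤ_7^×. Compute digits iteratively via a_i = x_i mod 7, x_{i+1} = (x_i − a_i)/7, with x_0 = x:
  x_0 = 17/3;  a_0 = 1;  x_1 = (x_0 − 1)/7 = 2/3
  x_1 = 2/3;  a_1 = 3;  x_2 = (x_1 − 3)/7 = -1/3
  x_2 = -1/3;  a_2 = 2;  x_3 = (x_2 − 2)/7 = -1/3
Digits: (1, 3, 2).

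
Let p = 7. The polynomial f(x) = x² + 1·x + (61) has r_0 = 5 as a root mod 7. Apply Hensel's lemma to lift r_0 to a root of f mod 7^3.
r_2 = 166 (mod 343)

Hensel: r_{i+1} = r_i − f(r_i)·(f′(r_i))^{-1} mod 7^{i+2}, f′(x) = 2x + 1. Iterate:
  r_0 = 5 (mod 7)
  r_1 = 19 (mod 49)
  r_2 = 166 (mod 343)
Final: r = 166 satisfies f(r) ≡ 0 mod 7^3.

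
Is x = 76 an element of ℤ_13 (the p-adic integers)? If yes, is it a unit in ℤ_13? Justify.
x ∈ ℤ_13^× (unit); v_13(x) = 0

ℤ_13 = {x ∈ ℚ_13 : v_13(x) ≥ 0} and ℤ_13^× = {x ∈ ℤ_13 : v_13(x) = 0}. Here v_13(76) = v_13(num) − v_13(den) = 0; compare against these criteria.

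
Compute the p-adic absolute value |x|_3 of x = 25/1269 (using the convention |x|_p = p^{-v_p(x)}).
|25/1269|_3 = 27

Step 1 — compute v_3(x) by factoring powers of 3 out of the numerator and denominator: v_3(25/1269) = -3. Step 2 — apply |x|_p = p^{-v_p(x)} = 3^{3} = 27.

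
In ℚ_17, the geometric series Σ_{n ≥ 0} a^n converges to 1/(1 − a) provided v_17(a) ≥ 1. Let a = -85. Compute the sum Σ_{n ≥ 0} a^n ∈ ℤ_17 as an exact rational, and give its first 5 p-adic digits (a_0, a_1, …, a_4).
Σ a^n = 1/(1 − a) = 1/86;  first 5 digits = (1, 12, 7, 12, 5)

v_17(a) = 1 ≥ 1, so the series converges in ℤ_17 to 1/(1 − a) = 1/(1 − (-85)) = 1/86. Expand this rational in ℤ_17: compute digits iteratively via d_i = x_i mod 17, x_{i+1} = (x_i − d_i)/17. The first 5 digits are (1, 12, 7, 12, 5).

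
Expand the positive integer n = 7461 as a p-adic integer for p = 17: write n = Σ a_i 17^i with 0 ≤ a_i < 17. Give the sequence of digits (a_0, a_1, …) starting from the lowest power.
(a_0, a_1, …) = (15, 13, 8, 1)

Repeated division by 17 gives the digits low-to-high: 7461 = 15 + 13·17^1 + 8·17^2 + 1·17^3. Digit sequence: (15, 13, 8, 1).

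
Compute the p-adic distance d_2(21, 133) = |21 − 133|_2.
d_2(21, 133) = 1/16

Step 1 — x − y = 21 − 133 = -112. Step 2 — v_2(-112) = 4 (factor: -112 = −(2^4 · 7); the sign does not affect v_p). Step 3 — |x − y|_2 = 2^{-4} = 1/16.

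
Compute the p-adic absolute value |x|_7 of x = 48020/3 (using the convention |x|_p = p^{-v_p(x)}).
|48020/3|_7 = 1/2401

Step 1 — compute v_7(x) by factoring powers of 7 out of the numerator and denominator: v_7(48020/3) = 4. Step 2 — apply |x|_p = p^{-v_p(x)} = 7^{-4} = 1/2401.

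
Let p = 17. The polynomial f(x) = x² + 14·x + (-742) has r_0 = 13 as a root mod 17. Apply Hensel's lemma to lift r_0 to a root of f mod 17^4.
r_3 = 47426 (mod 83521)

Hensel: r_{i+1} = r_i − f(r_i)·(f′(r_i))^{-1} mod 17^{i+2}, f′(x) = 2x + 14. Iterate:
  r_0 = 13 (mod 17)
  r_1 = 30 (mod 289)
  r_2 = 3209 (mod 4913)
  r_3 = 47426 (mod 83521)
Final: r = 47426 satisfies f(r) ≡ 0 mod 17^4.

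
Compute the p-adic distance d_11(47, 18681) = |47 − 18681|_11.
d_11(47, 18681) = 1/1331

Step 1 — x − y = 47 − 18681 = -18634. Step 2 — v_11(-18634) = 3 (factor: -18634 = −(11^3 · 14); the sign does not affect v_p). Step 3 — |x − y|_11 = 11^{-3} = 1/1331.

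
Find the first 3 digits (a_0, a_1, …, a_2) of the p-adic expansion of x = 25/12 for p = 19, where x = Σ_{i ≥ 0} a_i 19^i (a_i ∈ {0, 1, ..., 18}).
(a_0, …, a_2) = (10, 17, 7)

v_19(25/12) = 0 (numerator and denominator both coprime to 19), so x ∈ ℤ_19^×. Compute digits iteratively via a_i = x_i mod 19, x_{i+1} = (x_i − a_i)/19, with x_0 = x:
  x_0 = 25/12;  a_0 = 10;  x_1 = (x_0 − 10)/19 = -5/12
  x_1 = -5/12;  a_1 = 17;  x_2 = (x_1 − 17)/19 = -11/12
  x_2 = -11/12;  a_2 = 7;  x_3 = (x_2 − 7)/19 = -5/12
Digits: (10, 17, 7).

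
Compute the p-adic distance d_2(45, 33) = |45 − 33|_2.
d_2(45, 33) = 1/4

Step 1 — x − y = 45 − 33 = 12. Step 2 — v_2(12) = 2 (factor: 12 = (2^2 · 3); the sign does not affect v_p). Step 3 — |x − y|_2 = 2^{-2} = 1/4.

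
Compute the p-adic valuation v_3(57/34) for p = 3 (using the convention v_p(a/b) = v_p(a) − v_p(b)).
v_3(57/34) = 1

Factor powers of 3 from the numerator and denominator of the reduced fraction: 57 = 3^1 · 19 and 34 = 3^0 · 34. Apply v_p(a/b) = v_p(a) − v_p(b): v_3(57/34) = 1 − 0 = 1.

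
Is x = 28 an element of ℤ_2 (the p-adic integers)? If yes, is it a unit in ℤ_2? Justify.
x ∈ ℤ_2 but not a unit; v_2(x) = 2 > 0

ℤ_2 = {x ∈ ℚ_2 : v_2(x) ≥ 0} and ℤ_2^× = {x ∈ ℤ_2 : v_2(x) = 0}. Here v_2(28) = v_2(num) − v_2(den) = 2; compare against these criteria.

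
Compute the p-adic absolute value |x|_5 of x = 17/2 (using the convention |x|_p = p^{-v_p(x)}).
|17/2|_5 = 1

Step 1 — compute v_5(x) by factoring powers of 5 out of the numerator and denominator: v_5(17/2) = 0. Step 2 — apply |x|_p = p^{-v_p(x)} = 5^{0} = 1.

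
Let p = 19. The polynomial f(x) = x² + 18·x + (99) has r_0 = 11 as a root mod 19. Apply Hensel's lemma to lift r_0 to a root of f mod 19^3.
r_2 = 5939 (mod 6859)

Hensel: r_{i+1} = r_i − f(r_i)·(f′(r_i))^{-1} mod 19^{i+2}, f′(x) = 2x + 18. Iterate:
  r_0 = 11 (mod 19)
  r_1 = 163 (mod 361)
  r_2 = 5939 (mod 6859)
Final: r = 5939 satisfies f(r) ≡ 0 mod 19^3.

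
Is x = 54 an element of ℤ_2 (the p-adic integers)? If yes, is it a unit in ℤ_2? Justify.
x ∈ ℤ_2 but not a unit; v_2(x) = 1 > 0

ℤ_2 = {x ∈ ℚ_2 : v_2(x) ≥ 0} and ℤ_2^× = {x ∈ ℤ_2 : v_2(x) = 0}. Here v_2(54) = v_2(num) − v_2(den) = 1; compare against these criteria.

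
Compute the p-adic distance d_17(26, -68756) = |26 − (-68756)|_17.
d_17(26, -68756) = 1/4913

Step 1 — x − y = 26 − (-68756) = 68782. Step 2 — v_17(68782) = 3 (factor: 68782 = (17^3 · 14); the sign does not affect v_p). Step 3 — |x − y|_17 = 17^{-3} = 1/4913.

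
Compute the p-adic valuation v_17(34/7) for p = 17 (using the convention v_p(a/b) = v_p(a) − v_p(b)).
v_17(34/7) = 1

Factor powers of 17 from the numerator and denominator of the reduced fraction: 34 = 17^1 · 2 and 7 = 17^0 · 7. Apply v_p(a/b) = v_p(a) − v_p(b): v_17(34/7) = 1 − 0 = 1.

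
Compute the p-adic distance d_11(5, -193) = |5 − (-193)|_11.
d_11(5, -193) = 1/11

Step 1 — x − y = 5 − (-193) = 198. Step 2 — v_11(198) = 1 (factor: 198 = (11^1 · 18); the sign does not affect v_p). Step 3 — |x − y|_11 = 11^{-1} = 1/11.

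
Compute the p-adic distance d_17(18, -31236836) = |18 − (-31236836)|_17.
d_17(18, -31236836) = 1/1419857

Step 1 — x − y = 18 − (-31236836) = 31236854. Step 2 — v_17(31236854) = 5 (factor: 31236854 = (17^5 · 22); the sign does not affect v_p). Step 3 — |x − y|_17 = 17^{-5} = 1/1419857.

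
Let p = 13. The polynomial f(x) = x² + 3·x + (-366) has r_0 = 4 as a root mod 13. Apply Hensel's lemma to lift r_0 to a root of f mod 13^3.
r_2 = 2032 (mod 2197)

Hensel: r_{i+1} = r_i − f(r_i)·(f′(r_i))^{-1} mod 13^{i+2}, f′(x) = 2x + 3. Iterate:
  r_0 = 4 (mod 13)
  r_1 = 4 (mod 169)
  r_2 = 2032 (mod 2197)
Final: r = 2032 satisfies f(r) ≡ 0 mod 13^3.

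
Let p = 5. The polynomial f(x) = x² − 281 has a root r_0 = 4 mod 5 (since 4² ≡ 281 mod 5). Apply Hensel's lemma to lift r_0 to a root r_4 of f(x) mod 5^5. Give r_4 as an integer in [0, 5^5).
r_4 = 159 (mod 3125)

Hensel's recurrence: r_{i+1} = r_i − f(r_i)·(f′(r_i))^{-1} mod 5^{i+2}, with f′(x) = 2x. Iterate:
  r_0 = 4 (mod 5)
  r_1 = 9 (mod 25)
  r_2 = 34 (mod 125)
  r_3 = 159 (mod 625)
  r_4 = 159 (mod 3125)
Final: r_4 = 159, and one checks f(r_4) ≡ 0 mod 5^5.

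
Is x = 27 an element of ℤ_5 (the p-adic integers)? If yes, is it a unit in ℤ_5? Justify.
x ∈ ℤ_5^× (unit); v_5(x) = 0

ℤ_5 = {x ∈ ℚ_5 : v_5(x) ≥ 0} and ℤ_5^× = {x ∈ ℤ_5 : v_5(x) = 0}. Here v_5(27) = v_5(num) − v_5(den) = 0; compare against these criteria.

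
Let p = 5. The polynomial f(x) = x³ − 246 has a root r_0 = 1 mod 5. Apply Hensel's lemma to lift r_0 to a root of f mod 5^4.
r_3 = 566 (mod 625)

Hensel: r_{i+1} = r_i − f(r_i)/f′(r_i) mod 5^{i+2}, where f′(x) = 3x². Iterate:
  r_0 = 1 (mod 5)
  r_1 = 16 (mod 25)
  r_2 = 66 (mod 125)
  r_3 = 566 (mod 625)
Final: r = 566 with f(r) ≡ 0 mod 5^4.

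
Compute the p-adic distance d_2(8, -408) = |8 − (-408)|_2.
d_2(8, -408) = 1/32

Step 1 — x − y = 8 − (-408) = 416. Step 2 — v_2(416) = 5 (factor: 416 = (2^5 · 13); the sign does not affect v_p). Step 3 — |x − y|_2 = 2^{-5} = 1/32.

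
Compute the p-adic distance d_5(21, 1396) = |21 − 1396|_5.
d_5(21, 1396) = 1/125

Step 1 — x − y = 21 − 1396 = -1375. Step 2 — v_5(-1375) = 3 (factor: -1375 = −(5^3 · 11); the sign does not affect v_p). Step 3 — |x − y|_5 = 5^{-3} = 1/125.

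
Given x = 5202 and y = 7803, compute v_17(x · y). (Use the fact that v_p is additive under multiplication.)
v_17(40591206) = 4

v_p(x) = 2 (factor: 5202 = 17^2 · 18); v_p(y) = 2 (factor: 7803 = 17^2 · 27). Additivity: v_p(xy) = v_p(x) + v_p(y) = 2 + 2 = 4. (Direct check: xy = 40591206 = 17^4 · (486).)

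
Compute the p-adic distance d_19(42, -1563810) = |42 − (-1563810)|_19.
d_19(42, -1563810) = 1/130321

Step 1 — x − y = 42 − (-1563810) = 1563852. Step 2 — v_19(1563852) = 4 (factor: 1563852 = (19^4 · 12); the sign does not affect v_p). Step 3 — |x − y|_19 = 19^{-4} = 1/130321.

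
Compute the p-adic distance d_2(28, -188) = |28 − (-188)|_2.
d_2(28, -188) = 1/8

Step 1 — x − y = 28 − (-188) = 216. Step 2 — v_2(216) = 3 (factor: 216 = (2^3 · 27); the sign does not affect v_p). Step 3 — |x − y|_2 = 2^{-3} = 1/8.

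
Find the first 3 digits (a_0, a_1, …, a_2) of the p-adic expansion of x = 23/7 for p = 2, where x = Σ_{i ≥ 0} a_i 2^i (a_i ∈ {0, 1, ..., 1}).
(a_0, …, a_2) = (1, 0, 0)

v_2(23/7) = 0 (numerator and denominator both coprime to 2), so x ∈ ℤ_2^×. Compute digits iteratively via a_i = x_i mod 2, x_{i+1} = (x_i − a_i)/2, with x_0 = x:
  x_0 = 23/7;  a_0 = 1;  x_1 = (x_0 − 1)/2 = 8/7
  x_1 = 8/7;  a_1 = 0;  x_2 = (x_1 − 0)/2 = 4/7
  x_2 = 4/7;  a_2 = 0;  x_3 = (x_2 − 0)/2 = 2/7
Digits: (1, 0, 0).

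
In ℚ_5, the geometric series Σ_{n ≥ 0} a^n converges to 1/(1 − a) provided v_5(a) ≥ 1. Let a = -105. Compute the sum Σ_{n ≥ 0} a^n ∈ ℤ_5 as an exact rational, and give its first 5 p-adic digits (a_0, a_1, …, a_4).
Σ a^n = 1/(1 − a) = 1/106;  first 5 digits = (1, 4, 1, 1, 1)

v_5(a) = 1 ≥ 1, so the series converges in ℤ_5 to 1/(1 − a) = 1/(1 − (-105)) = 1/106. Expand this rational in ℤ_5: compute digits iteratively via d_i = x_i mod 5, x_{i+1} = (x_i − d_i)/5. The first 5 digits are (1, 4, 1, 1, 1).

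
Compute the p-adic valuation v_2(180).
v_2(180) = 2

v_2(n) is the largest exponent k such that 2^k divides n. Factor out: 180 = 2^2 · 45. (Sign doesn't affect v_p.) So v_2(180) = 2.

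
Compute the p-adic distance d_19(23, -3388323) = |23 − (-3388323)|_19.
d_19(23, -3388323) = 1/130321

Step 1 — x − y = 23 − (-3388323) = 3388346. Step 2 — v_19(3388346) = 4 (factor: 3388346 = (19^4 · 26); the sign does not affect v_p). Step 3 — |x − y|_19 = 19^{-4} = 1/130321.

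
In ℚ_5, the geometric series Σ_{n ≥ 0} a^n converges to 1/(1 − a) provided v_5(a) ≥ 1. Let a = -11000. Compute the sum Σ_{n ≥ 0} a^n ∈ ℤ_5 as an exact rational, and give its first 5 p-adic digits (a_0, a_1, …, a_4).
Σ a^n = 1/(1 − a) = 1/11001;  first 5 digits = (1, 0, 0, 2, 2)

v_5(a) = 3 ≥ 1, so the series converges in ℤ_5 to 1/(1 − a) = 1/(1 − (-11000)) = 1/11001. Expand this rational in ℤ_5: compute digits iteratively via d_i = x_i mod 5, x_{i+1} = (x_i − d_i)/5. The first 5 digits are (1, 0, 0, 2, 2).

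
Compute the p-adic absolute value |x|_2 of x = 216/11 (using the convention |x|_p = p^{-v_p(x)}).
|216/11|_2 = 1/8

Step 1 — compute v_2(x) by factoring powers of 2 out of the numerator and denominator: v_2(216/11) = 3. Step 2 — apply |x|_p = p^{-v_p(x)} = 2^{-3} = 1/8.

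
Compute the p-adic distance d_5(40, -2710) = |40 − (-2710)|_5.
d_5(40, -2710) = 1/125

Step 1 — x − y = 40 − (-2710) = 2750. Step 2 — v_5(2750) = 3 (factor: 2750 = (5^3 · 22); the sign does not affect v_p). Step 3 — |x − y|_5 = 5^{-3} = 1/125.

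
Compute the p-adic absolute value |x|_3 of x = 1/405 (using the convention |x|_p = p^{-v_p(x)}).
|1/405|_3 = 81

Step 1 — compute v_3(x) by factoring powers of 3 out of the numerator and denominator: v_3(1/405) = -4. Step 2 — apply |x|_p = p^{-v_p(x)} = 3^{4} = 81.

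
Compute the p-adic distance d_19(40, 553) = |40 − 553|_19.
d_19(40, 553) = 1/19

Step 1 — x − y = 40 − 553 = -513. Step 2 — v_19(-513) = 1 (factor: -513 = −(19^1 · 27); the sign does not affect v_p). Step 3 — |x − y|_19 = 19^{-1} = 1/19.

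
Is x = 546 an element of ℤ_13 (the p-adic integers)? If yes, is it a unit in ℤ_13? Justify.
x ∈ ℤ_13 but not a unit; v_13(x) = 1 > 0

ℤ_13 = {x ∈ ℚ_13 : v_13(x) ≥ 0} and ℤ_13^× = {x ∈ ℤ_13 : v_13(x) = 0}. Here v_13(546) = v_13(num) − v_13(den) = 1; compare against these criteria.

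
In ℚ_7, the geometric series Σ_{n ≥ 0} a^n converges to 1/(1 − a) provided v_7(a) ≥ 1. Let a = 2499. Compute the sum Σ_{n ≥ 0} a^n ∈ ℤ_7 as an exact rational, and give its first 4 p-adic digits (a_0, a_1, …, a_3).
Σ a^n = 1/(1 − a) = -1/2498;  first 4 digits = (1, 0, 2, 0)

v_7(a) = 2 ≥ 1, so the series converges in ℤ_7 to 1/(1 − a) = 1/(1 − 2499) = -1/2498. Expand this rational in ℤ_7: compute digits iteratively via d_i = x_i mod 7, x_{i+1} = (x_i − d_i)/7. The first 4 digits are (1, 0, 2, 0).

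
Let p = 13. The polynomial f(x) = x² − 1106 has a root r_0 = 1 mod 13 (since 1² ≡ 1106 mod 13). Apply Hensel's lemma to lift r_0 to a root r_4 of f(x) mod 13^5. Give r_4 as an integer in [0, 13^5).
r_4 = 278812 (mod 371293)

Hensel's recurrence: r_{i+1} = r_i − f(r_i)·(f′(r_i))^{-1} mod 13^{i+2}, with f′(x) = 2x. Iterate:
  r_0 = 1 (mod 13)
  r_1 = 131 (mod 169)
  r_2 = 1990 (mod 2197)
  r_3 = 21763 (mod 28561)
  r_4 = 278812 (mod 371293)
Final: r_4 = 278812, and one checks f(r_4) ≡ 0 mod 13^5.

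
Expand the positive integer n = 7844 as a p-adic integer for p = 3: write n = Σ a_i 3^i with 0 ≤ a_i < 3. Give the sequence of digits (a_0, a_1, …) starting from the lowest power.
(a_0, a_1, …) = (2, 1, 1, 2, 0, 2, 1, 0, 1)

Repeated division by 3 gives the digits low-to-high: 7844 = 2 + 1·3^1 + 1·3^2 + 2·3^3 + 2·3^5 + 1·3^6 + 1·3^8. Digit sequence: (2, 1, 1, 2, 0, 2, 1, 0, 1).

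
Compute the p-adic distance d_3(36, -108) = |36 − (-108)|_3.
d_3(36, -108) = 1/9

Step 1 — x − y = 36 − (-108) = 144. Step 2 — v_3(144) = 2 (factor: 144 = (3^2 · 16); the sign does not affect v_p). Step 3 — |x − y|_3 = 3^{-2} = 1/9.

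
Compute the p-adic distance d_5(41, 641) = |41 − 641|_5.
d_5(41, 641) = 1/25

Step 1 — x − y = 41 − 641 = -600. Step 2 — v_5(-600) = 2 (factor: -600 = −(5^2 · 24); the sign does not affect v_p). Step 3 — |x − y|_5 = 5^{-2} = 1/25.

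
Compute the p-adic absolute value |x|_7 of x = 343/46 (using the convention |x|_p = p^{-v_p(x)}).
|343/46|_7 = 1/343

Step 1 — compute v_7(x) by factoring powers of 7 out of the numerator and denominator: v_7(343/46) = 3. Step 2 — apply |x|_p = p^{-v_p(x)} = 7^{-3} = 1/343.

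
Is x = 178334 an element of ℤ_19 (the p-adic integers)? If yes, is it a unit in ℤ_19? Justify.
x ∈ ℤ_19 but not a unit; v_19(x) = 3 > 0

ℤ_19 = {x ∈ ℚ_19 : v_19(x) ≥ 0} and ℤ_19^× = {x ∈ ℤ_19 : v_19(x) = 0}. Here v_19(178334) = v_19(num) − v_19(den) = 3; compare against these criteria.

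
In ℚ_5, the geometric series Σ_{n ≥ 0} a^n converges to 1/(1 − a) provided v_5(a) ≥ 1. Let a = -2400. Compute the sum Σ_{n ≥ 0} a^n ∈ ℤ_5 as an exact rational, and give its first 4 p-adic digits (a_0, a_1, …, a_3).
Σ a^n = 1/(1 − a) = 1/2401;  first 4 digits = (1, 0, 4, 0)

v_5(a) = 2 ≥ 1, so the series converges in ℤ_5 to 1/(1 − a) = 1/(1 − (-2400)) = 1/2401. Expand this rational in ℤ_5: compute digits iteratively via d_i = x_i mod 5, x_{i+1} = (x_i − d_i)/5. The first 4 digits are (1, 0, 4, 0).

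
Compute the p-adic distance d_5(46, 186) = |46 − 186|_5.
d_5(46, 186) = 1/5

Step 1 — x − y = 46 − 186 = -140. Step 2 — v_5(-140) = 1 (factor: -140 = −(5^1 · 28); the sign does not affect v_p). Step 3 — |x − y|_5 = 5^{-1} = 1/5.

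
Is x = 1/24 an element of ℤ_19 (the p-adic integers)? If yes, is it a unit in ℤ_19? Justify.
x ∈ ℤ_19^× (unit); v_19(x) = 0

ℤ_19 = {x ∈ ℚ_19 : v_19(x) ≥ 0} and ℤ_19^× = {x ∈ ℤ_19 : v_19(x) = 0}. Here v_19(1/24) = v_19(num) − v_19(den) = 0; compare against these criteria.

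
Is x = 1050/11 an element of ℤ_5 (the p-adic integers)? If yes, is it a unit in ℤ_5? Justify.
x ∈ ℤ_5 but not a unit; v_5(x) = 2 > 0

ℤ_5 = {x ∈ ℚ_5 : v_5(x) ≥ 0} and ℤ_5^× = {x ∈ ℤ_5 : v_5(x) = 0}. Here v_5(1050/11) = v_5(num) − v_5(den) = 2; compare against these criteria.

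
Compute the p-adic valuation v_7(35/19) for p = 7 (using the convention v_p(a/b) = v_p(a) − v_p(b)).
v_7(35/19) = 1

Factor powers of 7 from the numerator and denominator of the reduced fraction: 35 = 7^1 · 5 and 19 = 7^0 · 19. Apply v_p(a/b) = v_p(a) − v_p(b): v_7(35/19) = 1 − 0 = 1.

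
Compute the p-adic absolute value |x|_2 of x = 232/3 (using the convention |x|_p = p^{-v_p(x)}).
|232/3|_2 = 1/8

Step 1 — compute v_2(x) by factoring powers of 2 out of the numerator and denominator: v_2(232/3) = 3. Step 2 — apply |x|_p = p^{-v_p(x)} = 2^{-3} = 1/8.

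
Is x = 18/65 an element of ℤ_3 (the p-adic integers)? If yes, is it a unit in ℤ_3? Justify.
x ∈ ℤ_3 but not a unit; v_3(x) = 2 > 0

ℤ_3 = {x ∈ ℚ_3 : v_3(x) ≥ 0} and ℤ_3^× = {x ∈ ℤ_3 : v_3(x) = 0}. Here v_3(18/65) = v_3(num) − v_3(den) = 2; compare against these criteria.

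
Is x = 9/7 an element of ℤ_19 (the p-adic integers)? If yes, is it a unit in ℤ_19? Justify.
x ∈ ℤ_19^× (unit); v_19(x) = 0

ℤ_19 = {x ∈ ℚ_19 : v_19(x) ≥ 0} and ℤ_19^× = {x ∈ ℤ_19 : v_19(x) = 0}. Here v_19(9/7) = v_19(num) − v_19(den) = 0; compare against these criteria.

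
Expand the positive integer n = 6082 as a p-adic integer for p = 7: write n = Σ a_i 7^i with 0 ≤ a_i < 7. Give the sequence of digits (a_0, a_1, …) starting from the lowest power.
(a_0, a_1, …) = (6, 0, 5, 3, 2)

Repeated division by 7 gives the digits low-to-high: 6082 = 6 + 5·7^2 + 3·7^3 + 2·7^4. Digit sequence: (6, 0, 5, 3, 2).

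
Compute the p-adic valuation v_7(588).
v_7(588) = 2

v_7(n) is the largest exponent k such that 7^k divides n. Factor out: 588 = 7^2 · 12. (Sign doesn't affect v_p.) So v_7(588) = 2.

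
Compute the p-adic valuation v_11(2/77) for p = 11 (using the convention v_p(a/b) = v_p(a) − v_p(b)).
v_11(2/77) = -1

Factor powers of 11 from the numerator and denominator of the reduced fraction: 2 = 11^0 · 2 and 77 = 11^1 · 7. Apply v_p(a/b) = v_p(a) − v_p(b): v_11(2/77) = 0 − 1 = -1.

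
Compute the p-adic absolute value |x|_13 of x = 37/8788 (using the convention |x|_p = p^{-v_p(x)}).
|37/8788|_13 = 2197

Step 1 — compute v_13(x) by factoring powers of 13 out of the numerator and denominator: v_13(37/8788) = -3. Step 2 — apply |x|_p = p^{-v_p(x)} = 13^{3} = 2197.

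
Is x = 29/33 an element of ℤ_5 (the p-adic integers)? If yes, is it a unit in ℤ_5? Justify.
x ∈ ℤ_5^× (unit); v_5(x) = 0

ℤ_5 = {x ∈ ℚ_5 : v_5(x) ≥ 0} and ℤ_5^× = {x ∈ ℤ_5 : v_5(x) = 0}. Here v_5(29/33) = v_5(num) − v_5(den) = 0; compare against these criteria.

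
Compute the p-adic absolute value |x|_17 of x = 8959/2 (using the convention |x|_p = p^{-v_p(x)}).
|8959/2|_17 = 1/289

Step 1 — compute v_17(x) by factoring powers of 17 out of the numerator and denominator: v_17(8959/2) = 2. Step 2 — apply |x|_p = p^{-v_p(x)} = 17^{-2} = 1/289.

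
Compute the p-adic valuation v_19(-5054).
v_19(-5054) = 2

v_19(n) is the largest exponent k such that 19^k divides n. Factor out: -5054 = -19^2 · 14. (Sign doesn't affect v_p.) So v_19(-5054) = 2.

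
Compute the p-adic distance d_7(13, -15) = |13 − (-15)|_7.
d_7(13, -15) = 1/7

Step 1 — x − y = 13 − (-15) = 28. Step 2 — v_7(28) = 1 (factor: 28 = (7^1 · 4); the sign does not affect v_p). Step 3 — |x − y|_7 = 7^{-1} = 1/7.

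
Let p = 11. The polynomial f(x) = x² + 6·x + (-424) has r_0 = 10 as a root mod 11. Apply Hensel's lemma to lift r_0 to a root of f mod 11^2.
r_1 = 76 (mod 121)

Hensel: r_{i+1} = r_i − f(r_i)·(f′(r_i))^{-1} mod 11^{i+2}, f′(x) = 2x + 6. Iterate:
  r_0 = 10 (mod 11)
  r_1 = 76 (mod 121)
Final: r = 76 satisfies f(r) ≡ 0 mod 11^2.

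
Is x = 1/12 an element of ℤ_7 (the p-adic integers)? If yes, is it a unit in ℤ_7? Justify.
x ∈ ℤ_7^× (unit); v_7(x) = 0

ℤ_7 = {x ∈ ℚ_7 : v_7(x) ≥ 0} and ℤ_7^× = {x ∈ ℤ_7 : v_7(x) = 0}. Here v_7(1/12) = v_7(num) − v_7(den) = 0; compare against these criteria.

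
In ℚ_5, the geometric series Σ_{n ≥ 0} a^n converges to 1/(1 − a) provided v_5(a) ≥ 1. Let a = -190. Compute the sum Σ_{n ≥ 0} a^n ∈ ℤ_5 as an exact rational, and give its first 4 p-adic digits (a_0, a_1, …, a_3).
Σ a^n = 1/(1 − a) = 1/191;  first 4 digits = (1, 2, 1, 0)

v_5(a) = 1 ≥ 1, so the series converges in ℤ_5 to 1/(1 − a) = 1/(1 − (-190)) = 1/191. Expand this rational in ℤ_5: compute digits iteratively via d_i = x_i mod 5, x_{i+1} = (x_i − d_i)/5. The first 4 digits are (1, 2, 1, 0).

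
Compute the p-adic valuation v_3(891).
v_3(891) = 4

v_3(n) is the largest exponent k such that 3^k divides n. Factor out: 891 = 3^4 · 11. (Sign doesn't affect v_p.) So v_3(891) = 4.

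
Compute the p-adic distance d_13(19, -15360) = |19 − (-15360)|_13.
d_13(19, -15360) = 1/2197

Step 1 — x − y = 19 − (-15360) = 15379. Step 2 — v_13(15379) = 3 (factor: 15379 = (13^3 · 7); the sign does not affect v_p). Step 3 — |x − y|_13 = 13^{-3} = 1/2197.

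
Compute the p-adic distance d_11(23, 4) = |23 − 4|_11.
d_11(23, 4) = 1

Step 1 — x − y = 23 − 4 = 19. Step 2 — v_11(19) = 0 (factor: 19 = (11^0 · 19); the sign does not affect v_p). Step 3 — |x − y|_11 = 11^{0} = 1.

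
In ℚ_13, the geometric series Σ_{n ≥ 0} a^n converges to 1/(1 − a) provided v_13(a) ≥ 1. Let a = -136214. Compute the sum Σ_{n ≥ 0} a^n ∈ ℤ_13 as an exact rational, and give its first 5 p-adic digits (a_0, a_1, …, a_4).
Σ a^n = 1/(1 − a) = 1/136215;  first 5 digits = (1, 0, 0, 3, 8)

v_13(a) = 3 ≥ 1, so the series converges in ℤ_13 to 1/(1 − a) = 1/(1 − (-136214)) = 1/136215. Expand this rational in ℤ_13: compute digits iteratively via d_i = x_i mod 13, x_{i+1} = (x_i − d_i)/13. The first 5 digits are (1, 0, 0, 3, 8).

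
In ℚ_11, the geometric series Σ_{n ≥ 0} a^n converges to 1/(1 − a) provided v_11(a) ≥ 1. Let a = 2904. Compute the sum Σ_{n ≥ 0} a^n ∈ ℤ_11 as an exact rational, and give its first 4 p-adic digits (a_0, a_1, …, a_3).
Σ a^n = 1/(1 − a) = -1/2903;  first 4 digits = (1, 0, 2, 2)

v_11(a) = 2 ≥ 1, so the series converges in ℤ_11 to 1/(1 − a) = 1/(1 − 2904) = -1/2903. Expand this rational in ℤ_11: compute digits iteratively via d_i = x_i mod 11, x_{i+1} = (x_i − d_i)/11. The first 4 digits are (1, 0, 2, 2).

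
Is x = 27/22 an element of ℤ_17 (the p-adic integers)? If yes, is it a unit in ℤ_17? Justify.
x ∈ ℤ_17^× (unit); v_17(x) = 0

ℤ_17 = {x ∈ ℚ_17 : v_17(x) ≥ 0} and ℤ_17^× = {x ∈ ℤ_17 : v_17(x) = 0}. Here v_17(27/22) = v_17(num) − v_17(den) = 0; compare against these criteria.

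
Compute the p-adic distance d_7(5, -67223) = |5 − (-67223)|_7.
d_7(5, -67223) = 1/16807

Step 1 — x − y = 5 − (-67223) = 67228. Step 2 — v_7(67228) = 5 (factor: 67228 = (7^5 · 4); the sign does not affect v_p). Step 3 — |x − y|_7 = 7^{-5} = 1/16807.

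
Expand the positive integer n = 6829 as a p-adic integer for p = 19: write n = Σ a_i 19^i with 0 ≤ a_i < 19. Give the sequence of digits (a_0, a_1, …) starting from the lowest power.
(a_0, a_1, …) = (8, 17, 18)

Repeated division by 19 gives the digits low-to-high: 6829 = 8 + 17·19^1 + 18·19^2. Digit sequence: (8, 17, 18).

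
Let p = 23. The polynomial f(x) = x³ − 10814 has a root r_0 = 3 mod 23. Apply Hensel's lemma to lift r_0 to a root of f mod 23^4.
r_3 = 238766 (mod 279841)

Hensel: r_{i+1} = r_i − f(r_i)/f′(r_i) mod 23^{i+2}, where f′(x) = 3x². Iterate:
  r_0 = 3 (mod 23)
  r_1 = 187 (mod 529)
  r_2 = 7593 (mod 12167)
  r_3 = 238766 (mod 279841)
Final: r = 238766 with f(r) ≡ 0 mod 23^4.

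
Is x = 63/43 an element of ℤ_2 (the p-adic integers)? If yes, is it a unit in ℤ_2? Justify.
x ∈ ℤ_2^× (unit); v_2(x) = 0

ℤ_2 = {x ∈ ℚ_2 : v_2(x) ≥ 0} and ℤ_2^× = {x ∈ ℤ_2 : v_2(x) = 0}. Here v_2(63/43) = v_2(num) − v_2(den) = 0; compare against these criteria.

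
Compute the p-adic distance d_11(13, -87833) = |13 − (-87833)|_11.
d_11(13, -87833) = 1/14641

Step 1 — x − y = 13 − (-87833) = 87846. Step 2 — v_11(87846) = 4 (factor: 87846 = (11^4 · 6); the sign does not affect v_p). Step 3 — |x − y|_11 = 11^{-4} = 1/14641.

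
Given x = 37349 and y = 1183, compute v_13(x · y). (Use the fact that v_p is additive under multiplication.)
v_13(44183867) = 5

v_p(x) = 3 (factor: 37349 = 13^3 · 17); v_p(y) = 2 (factor: 1183 = 13^2 · 7). Additivity: v_p(xy) = v_p(x) + v_p(y) = 3 + 2 = 5. (Direct check: xy = 44183867 = 13^5 · (119).)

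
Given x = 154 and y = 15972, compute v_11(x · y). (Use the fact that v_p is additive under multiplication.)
v_11(2459688) = 4

v_p(x) = 1 (factor: 154 = 11^1 · 14); v_p(y) = 3 (factor: 15972 = 11^3 · 12). Additivity: v_p(xy) = v_p(x) + v_p(y) = 1 + 3 = 4. (Direct check: xy = 2459688 = 11^4 · (168).)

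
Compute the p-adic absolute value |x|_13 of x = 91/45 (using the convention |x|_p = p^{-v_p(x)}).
|91/45|_13 = 1/13

Step 1 — compute v_13(x) by factoring powers of 13 out of the numerator and denominator: v_13(91/45) = 1. Step 2 — apply |x|_p = p^{-v_p(x)} = 13^{-1} = 1/13.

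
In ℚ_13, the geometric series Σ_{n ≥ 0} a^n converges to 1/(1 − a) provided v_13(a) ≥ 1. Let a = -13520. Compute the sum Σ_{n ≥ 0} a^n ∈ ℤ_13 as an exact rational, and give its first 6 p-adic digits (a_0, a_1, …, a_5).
Σ a^n = 1/(1 − a) = 1/13521;  first 6 digits = (1, 0, 11, 6, 3, 11)

v_13(a) = 2 ≥ 1, so the series converges in ℤ_13 to 1/(1 − a) = 1/(1 − (-13520)) = 1/13521. Expand this rational in ℤ_13: compute digits iteratively via d_i = x_i mod 13, x_{i+1} = (x_i − d_i)/13. The first 6 digits are (1, 0, 11, 6, 3, 11).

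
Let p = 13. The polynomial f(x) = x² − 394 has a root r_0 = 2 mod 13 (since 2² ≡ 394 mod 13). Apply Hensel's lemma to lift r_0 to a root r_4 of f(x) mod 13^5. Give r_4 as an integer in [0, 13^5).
r_4 = 238981 (mod 371293)

Hensel's recurrence: r_{i+1} = r_i − f(r_i)·(f′(r_i))^{-1} mod 13^{i+2}, with f′(x) = 2x. Iterate:
  r_0 = 2 (mod 13)
  r_1 = 15 (mod 169)
  r_2 = 1705 (mod 2197)
  r_3 = 10493 (mod 28561)
  r_4 = 238981 (mod 371293)
Final: r_4 = 238981, and one checks f(r_4) ≡ 0 mod 13^5.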